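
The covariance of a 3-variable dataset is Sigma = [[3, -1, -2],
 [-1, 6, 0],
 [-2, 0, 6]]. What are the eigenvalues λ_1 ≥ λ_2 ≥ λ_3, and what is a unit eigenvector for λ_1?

Step 1 — characteristic polynomial p(λ) = det(λI - Sigma) = λ³ - tr·λ² + c_1·λ - det, where tr = trace, c_1 = sum of the principal 2×2 minors, det = det(Sigma):
  tr = 3 + 6 + 6 = 15,
  c_1 = (3·6 - (-1)²) + (3·6 - (-2)²) + (6·6 - (0)²) = 17 + 14 + 36 = 67,
  det = 3·(6·6 - (0)²) - (-1)·((-1)·6 - (0)·(-2)) + (-2)·((-1)·(0) - 6·(-2)) = 3·(36) - (-1)·(-6) + (-2)·(12) = 78.
  So p(λ) = λ³ - 15λ² + 67λ - 78.
Step 2 — look for an integer root (rational root theorem: any rational root is an integer divisor of 78). Testing λ = 6:
  p(6) = 216 - 540 + 402 - 78 = 0  ✓
  Dividing out (λ - 6): p(λ) = (λ - 6)(λ² - 9λ + 13).
Step 3 — remaining eigenvalues from the quadratic λ² - 9λ + 13 = 0:
  Δ = 9² - 4·13 = 81 - 52 = 29,  λ = (9 ± √29)/2 = (9 ± 5.3852)/2 ≈ 7.1926 or 1.8074.
  Sorted: λ_1 = 7.1926,  λ_2 = 6,  λ_3 = 1.8074  (check: sum = 15 = tr ✓).

Step 4 — unit eigenvector for λ_1 ≈ 7.1926: v spans the null space of (Sigma - λ_1 I), whose rows are
  r_1 = (-4.1926, -1, -2),  r_2 = (-1, -1.1926, 0),  r_3 = (-2, 0, -1.1926).
  v is orthogonal to every row, so take v ∝ r_1 × r_2 = ((-1)·(0) - (-2)·(-1.1926), (-2)·(-1) - (-4.1926)·(0), (-4.1926)·(-1.1926) - (-1)·(-1)) ≈ (-2.3852, 2, 4).
  Rescale (multiply by -1 so the first nonzero entry is positive): u = (2.3852, -2, -4).
  ||u|| = √((2.3852)² + (-2)² + (-4)²) = √(25.689) ≈ 5.0684,  v_1 = u/||u|| ≈ (0.4706, -0.3946, -0.7892) (||v_1|| = 1).

λ_1 = 7.1926,  λ_2 = 6,  λ_3 = 1.8074;  v_1 ≈ (0.4706, -0.3946, -0.7892)


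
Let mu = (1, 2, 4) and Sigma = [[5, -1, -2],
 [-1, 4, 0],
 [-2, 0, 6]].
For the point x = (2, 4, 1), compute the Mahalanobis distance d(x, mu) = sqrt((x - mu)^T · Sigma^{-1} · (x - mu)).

Step 1 — centre the observation: (x - mu) = (1, 2, -3).

Step 2 — invert Sigma (cofactor / det for 3×3, or solve directly):
  Sigma^{-1} = [[0.2449, 0.0612, 0.0816],
 [0.0612, 0.2653, 0.0204],
 [0.0816, 0.0204, 0.1939]].

Step 3 — form the quadratic (x - mu)^T · Sigma^{-1} · (x - mu):
  Sigma^{-1} · (x - mu) = (0.1224, 0.5306, -0.4592).
  (x - mu)^T · [Sigma^{-1} · (x - mu)] = (1)·(0.1224) + (2)·(0.5306) + (-3)·(-0.4592) = 2.5612.

Step 4 — take square root: d = √(2.5612) ≈ 1.6004.

d(x, mu) = √(2.5612) ≈ 1.6004


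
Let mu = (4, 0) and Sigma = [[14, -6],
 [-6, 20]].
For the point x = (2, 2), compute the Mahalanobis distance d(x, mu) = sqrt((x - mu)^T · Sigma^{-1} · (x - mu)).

Step 1 — centre the observation: (x - mu) = (-2, 2).

Step 2 — invert Sigma. det(Sigma) = 14·20 - (-6)² = 244.
  Sigma^{-1} = (1/det) · [[d, -b], [-b, a]] = [[0.082, 0.0246],
 [0.0246, 0.0574]].

Step 3 — form the quadratic (x - mu)^T · Sigma^{-1} · (x - mu):
  Sigma^{-1} · (x - mu) = (-0.1148, 0.0656).
  (x - mu)^T · [Sigma^{-1} · (x - mu)] = (-2)·(-0.1148) + (2)·(0.0656) = 0.3607.

Step 4 — take square root: d = √(0.3607) ≈ 0.6005.

d(x, mu) = √(0.3607) ≈ 0.6005


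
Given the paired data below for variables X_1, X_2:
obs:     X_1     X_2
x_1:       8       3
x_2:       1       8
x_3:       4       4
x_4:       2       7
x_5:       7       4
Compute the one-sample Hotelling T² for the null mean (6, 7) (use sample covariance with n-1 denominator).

Step 1 — sample mean vector:
  mean(X_1) = (8 + 1 + 4 + 2 + 7) / 5 = 22/5 = 4.4
  mean(X_2) = (3 + 8 + 4 + 7 + 4) / 5 = 26/5 = 5.2
  x̄ = (4.4, 5.2),  deviation x̄ - mu_0 = (4.4, 5.2) - (6, 7) = (-1.6, -1.8).

Step 2 — sample covariance matrix, S[i,j] = (1/(n-1)) · Σ_k (x_{k,i} - mean_i) · (x_{k,j} - mean_j), divisor n-1 = 4:
  S[X_1,X_1] = ((3.6)·(3.6) + (-3.4)·(-3.4) + (-0.4)·(-0.4) + (-2.4)·(-2.4) + (2.6)·(2.6)) / 4 = 37.2/4 = 9.3
  S[X_1,X_2] = ((3.6)·(-2.2) + (-3.4)·(2.8) + (-0.4)·(-1.2) + (-2.4)·(1.8) + (2.6)·(-1.2)) / 4 = -24.4/4 = -6.1
  S[X_2,X_2] = ((-2.2)·(-2.2) + (2.8)·(2.8) + (-1.2)·(-1.2) + (1.8)·(1.8) + (-1.2)·(-1.2)) / 4 = 18.8/4 = 4.7
  S = [[9.3, -6.1],
 [-6.1, 4.7]].

Step 3 — invert S. det(S) = 9.3·4.7 - (-6.1)² = 6.5.
  S^{-1} = (1/det) · [[d, -b], [-b, a]] = [[0.7231, 0.9385],
 [0.9385, 1.4308]].

Step 4 — quadratic form (x̄ - mu_0)^T · S^{-1} · (x̄ - mu_0):
  S^{-1} · (x̄ - mu_0) = (-2.8462, -4.0769),
  (x̄ - mu_0)^T · [...] = (-1.6)·(-2.8462) + (-1.8)·(-4.0769) = 11.8923.

Step 5 — scale by n: T² = 5 · 11.8923 = 59.4615.

T² ≈ 59.4615


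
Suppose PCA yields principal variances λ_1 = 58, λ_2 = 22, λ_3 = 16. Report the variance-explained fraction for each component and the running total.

Step 1 — total variance = trace(Sigma) = Σ λ_i = 58 + 22 + 16 = 96.

Step 2 — fraction explained by component i = λ_i / Σ λ:
  PC1: 58/96 = 0.6042
  PC2: 22/96 = 0.2292
  PC3: 16/96 = 0.1667

Step 3 — cumulative fraction after k components = (λ_1 + ... + λ_k) / Σ λ:
  k = 1: 58/96 = 0.6042
  k = 2: (58 + 22)/96 = 80/96 = 0.8333
  k = 3: (58 + 22 + 16)/96 = 96/96 = 1

Summary (fraction, with percent):

explained: PC1 0.6042 (60.42%), PC2 0.2292 (22.92%), PC3 0.1667 (16.67%);  cumulative: 0.6042, 0.8333, 1


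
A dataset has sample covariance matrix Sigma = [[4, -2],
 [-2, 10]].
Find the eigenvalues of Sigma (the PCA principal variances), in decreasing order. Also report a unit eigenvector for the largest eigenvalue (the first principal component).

Step 1 — characteristic polynomial of 2×2 Sigma:
  det(Sigma - λI) = λ² - trace · λ + det = 0.
  trace = 4 + 10 = 14, det = 4·10 - (-2)² = 36.
Step 2 — discriminant:
  Δ = trace² - 4·det = 196 - 144 = 52.
Step 3 — eigenvalues:
  λ = (trace ± √Δ)/2 = (14 ± 7.2111)/2,
  λ_1 = 10.6056,  λ_2 = 3.3944.

Step 4 — unit eigenvector for λ_1: solve (Sigma - λ_1 I)v = 0. First row:
  (4 - 10.6056)·v_x + (-2)·v_y = 0, i.e. (-6.6056)·v_x + (-2)·v_y = 0,
  so v ∝ (b, λ_1 - a) = (-2, 6.6056); multiply by -1 so the first entry is positive: u = (2, -6.6056).
  ||u|| = √((2)² + (-6.6056)²) = √(47.6333) ≈ 6.9017,
  v_1 = u/||u|| ≈ (0.2898, -0.9571) (||v_1|| = 1).

λ_1 = 10.6056,  λ_2 = 3.3944;  v_1 ≈ (0.2898, -0.9571)


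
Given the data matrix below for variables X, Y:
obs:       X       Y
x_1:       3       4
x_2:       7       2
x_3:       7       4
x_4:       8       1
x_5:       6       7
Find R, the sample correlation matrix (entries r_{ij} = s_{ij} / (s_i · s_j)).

Step 1 — column means:
  mean(X) = (3 + 7 + 7 + 8 + 6) / 5 = 31/5 = 6.2
  mean(Y) = (4 + 2 + 4 + 1 + 7) / 5 = 18/5 = 3.6

Step 2 — sample variances and covariances s[i,j] = (1/(n-1)) · Σ_k (x_{k,i} - mean_i) · (x_{k,j} - mean_j), with n-1 = 4:
  s[X,X] = ((-3.2)·(-3.2) + (0.8)·(0.8) + (0.8)·(0.8) + (1.8)·(1.8) + (-0.2)·(-0.2)) / 4 = 14.8/4 = 3.7
  s[X,Y] = ((-3.2)·(0.4) + (0.8)·(-1.6) + (0.8)·(0.4) + (1.8)·(-2.6) + (-0.2)·(3.4)) / 4 = -7.6/4 = -1.9
  s[Y,Y] = ((0.4)·(0.4) + (-1.6)·(-1.6) + (0.4)·(0.4) + (-2.6)·(-2.6) + (3.4)·(3.4)) / 4 = 21.2/4 = 5.3
  Sample standard deviations s_i = √(s[i,i]):
  s(X) = √(3.7) = 1.9235
  s(Y) = √(5.3) = 2.3022

Step 3 — r_{ij} = s_{ij} / (s_i · s_j):
  r[X,X] = 1 (diagonal).
  r[X,Y] = -1.9 / (1.9235 · 2.3022) = -1.9 / 4.4283 = -0.4291
  r[Y,Y] = 1 (diagonal).

R is symmetric with unit diagonal. Assembling:

R = [[1, -0.4291],
 [-0.4291, 1]]


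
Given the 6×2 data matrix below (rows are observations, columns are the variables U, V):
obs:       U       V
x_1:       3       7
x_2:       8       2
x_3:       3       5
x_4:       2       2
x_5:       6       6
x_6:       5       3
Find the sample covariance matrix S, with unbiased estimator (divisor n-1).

Step 1 — column means:
  mean(U) = (3 + 8 + 3 + 2 + 6 + 5) / 6 = 27/6 = 4.5
  mean(V) = (7 + 2 + 5 + 2 + 6 + 3) / 6 = 25/6 = 4.1667

Step 2 — sample covariance S[i,j] = (1/(n-1)) · Σ_k (x_{k,i} - mean_i) · (x_{k,j} - mean_j), with n-1 = 5.
  S[U,U] = ((-1.5)·(-1.5) + (3.5)·(3.5) + (-1.5)·(-1.5) + (-2.5)·(-2.5) + (1.5)·(1.5) + (0.5)·(0.5)) / 5 = 25.5/5 = 5.1
  S[U,V] = ((-1.5)·(2.8333) + (3.5)·(-2.1667) + (-1.5)·(0.8333) + (-2.5)·(-2.1667) + (1.5)·(1.8333) + (0.5)·(-1.1667)) / 5 = -5.5/5 = -1.1
  S[V,V] = ((2.8333)·(2.8333) + (-2.1667)·(-2.1667) + (0.8333)·(0.8333) + (-2.1667)·(-2.1667) + (1.8333)·(1.8333) + (-1.1667)·(-1.1667)) / 5 = 22.8333/5 = 4.5667

S is symmetric (S[j,i] = S[i,j]). Assembling:

S = [[5.1, -1.1],
 [-1.1, 4.5667]]


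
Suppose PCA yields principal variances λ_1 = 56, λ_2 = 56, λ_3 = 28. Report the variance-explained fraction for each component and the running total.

Step 1 — total variance = trace(Sigma) = Σ λ_i = 56 + 56 + 28 = 140.

Step 2 — fraction explained by component i = λ_i / Σ λ:
  PC1: 56/140 = 0.4
  PC2: 56/140 = 0.4
  PC3: 28/140 = 0.2

Step 3 — cumulative fraction after k components = (λ_1 + ... + λ_k) / Σ λ:
  k = 1: 56/140 = 0.4
  k = 2: (56 + 56)/140 = 112/140 = 0.8
  k = 3: (56 + 56 + 28)/140 = 140/140 = 1

Summary (fraction, with percent):

explained: PC1 0.4 (40%), PC2 0.4 (40%), PC3 0.2 (20%);  cumulative: 0.4, 0.8, 1


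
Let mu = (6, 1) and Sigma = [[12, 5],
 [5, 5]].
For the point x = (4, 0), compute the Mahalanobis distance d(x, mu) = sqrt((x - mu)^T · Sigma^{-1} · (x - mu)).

Step 1 — centre the observation: (x - mu) = (-2, -1).

Step 2 — invert Sigma. det(Sigma) = 12·5 - (5)² = 35.
  Sigma^{-1} = (1/det) · [[d, -b], [-b, a]] = [[0.1429, -0.1429],
 [-0.1429, 0.3429]].

Step 3 — form the quadratic (x - mu)^T · Sigma^{-1} · (x - mu):
  Sigma^{-1} · (x - mu) = (-0.1429, -0.0571).
  (x - mu)^T · [Sigma^{-1} · (x - mu)] = (-2)·(-0.1429) + (-1)·(-0.0571) = 0.3429.

Step 4 — take square root: d = √(0.3429) ≈ 0.5855.

d(x, mu) = √(0.3429) ≈ 0.5855


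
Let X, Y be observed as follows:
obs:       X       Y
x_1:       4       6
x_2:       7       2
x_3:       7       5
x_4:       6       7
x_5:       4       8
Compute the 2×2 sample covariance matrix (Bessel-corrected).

Step 1 — column means:
  mean(X) = (4 + 7 + 7 + 6 + 4) / 5 = 28/5 = 5.6
  mean(Y) = (6 + 2 + 5 + 7 + 8) / 5 = 28/5 = 5.6

Step 2 — sample covariance S[i,j] = (1/(n-1)) · Σ_k (x_{k,i} - mean_i) · (x_{k,j} - mean_j), with n-1 = 4.
  S[X,X] = ((-1.6)·(-1.6) + (1.4)·(1.4) + (1.4)·(1.4) + (0.4)·(0.4) + (-1.6)·(-1.6)) / 4 = 9.2/4 = 2.3
  S[X,Y] = ((-1.6)·(0.4) + (1.4)·(-3.6) + (1.4)·(-0.6) + (0.4)·(1.4) + (-1.6)·(2.4)) / 4 = -9.8/4 = -2.45
  S[Y,Y] = ((0.4)·(0.4) + (-3.6)·(-3.6) + (-0.6)·(-0.6) + (1.4)·(1.4) + (2.4)·(2.4)) / 4 = 21.2/4 = 5.3

S is symmetric (S[j,i] = S[i,j]). Assembling:

S = [[2.3, -2.45],
 [-2.45, 5.3]]


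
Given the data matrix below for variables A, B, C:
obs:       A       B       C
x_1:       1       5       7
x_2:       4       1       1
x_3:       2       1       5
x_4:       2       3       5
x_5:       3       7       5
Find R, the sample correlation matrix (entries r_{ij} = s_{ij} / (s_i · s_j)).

Step 1 — column means:
  mean(A) = (1 + 4 + 2 + 2 + 3) / 5 = 12/5 = 2.4
  mean(B) = (5 + 1 + 1 + 3 + 7) / 5 = 17/5 = 3.4
  mean(C) = (7 + 1 + 5 + 5 + 5) / 5 = 23/5 = 4.6

Step 2 — sample variances and covariances s[i,j] = (1/(n-1)) · Σ_k (x_{k,i} - mean_i) · (x_{k,j} - mean_j), with n-1 = 4:
  s[A,A] = ((-1.4)·(-1.4) + (1.6)·(1.6) + (-0.4)·(-0.4) + (-0.4)·(-0.4) + (0.6)·(0.6)) / 4 = 5.2/4 = 1.3
  s[A,B] = ((-1.4)·(1.6) + (1.6)·(-2.4) + (-0.4)·(-2.4) + (-0.4)·(-0.4) + (0.6)·(3.6)) / 4 = -2.8/4 = -0.7
  s[A,C] = ((-1.4)·(2.4) + (1.6)·(-3.6) + (-0.4)·(0.4) + (-0.4)·(0.4) + (0.6)·(0.4)) / 4 = -9.2/4 = -2.3
  s[B,B] = ((1.6)·(1.6) + (-2.4)·(-2.4) + (-2.4)·(-2.4) + (-0.4)·(-0.4) + (3.6)·(3.6)) / 4 = 27.2/4 = 6.8
  s[B,C] = ((1.6)·(2.4) + (-2.4)·(-3.6) + (-2.4)·(0.4) + (-0.4)·(0.4) + (3.6)·(0.4)) / 4 = 12.8/4 = 3.2
  s[C,C] = ((2.4)·(2.4) + (-3.6)·(-3.6) + (0.4)·(0.4) + (0.4)·(0.4) + (0.4)·(0.4)) / 4 = 19.2/4 = 4.8
  Sample standard deviations s_i = √(s[i,i]):
  s(A) = √(1.3) = 1.1402
  s(B) = √(6.8) = 2.6077
  s(C) = √(4.8) = 2.1909

Step 3 — r_{ij} = s_{ij} / (s_i · s_j):
  r[A,A] = 1 (diagonal).
  r[A,B] = -0.7 / (1.1402 · 2.6077) = -0.7 / 2.9732 = -0.2354
  r[A,C] = -2.3 / (1.1402 · 2.1909) = -2.3 / 2.498 = -0.9207
  r[B,B] = 1 (diagonal).
  r[B,C] = 3.2 / (2.6077 · 2.1909) = 3.2 / 5.7131 = 0.5601
  r[C,C] = 1 (diagonal).

R is symmetric with unit diagonal. Assembling:

R = [[1, -0.2354, -0.9207],
 [-0.2354, 1, 0.5601],
 [-0.9207, 0.5601, 1]]


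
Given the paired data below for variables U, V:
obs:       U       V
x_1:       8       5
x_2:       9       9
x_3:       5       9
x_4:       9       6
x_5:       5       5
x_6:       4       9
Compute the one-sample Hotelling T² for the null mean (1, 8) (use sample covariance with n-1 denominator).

Step 1 — sample mean vector:
  mean(U) = (8 + 9 + 5 + 9 + 5 + 4) / 6 = 40/6 = 6.6667
  mean(V) = (5 + 9 + 9 + 6 + 5 + 9) / 6 = 43/6 = 7.1667
  x̄ = (6.6667, 7.1667),  deviation x̄ - mu_0 = (6.6667, 7.1667) - (1, 8) = (5.6667, -0.8333).

Step 2 — sample covariance matrix, S[i,j] = (1/(n-1)) · Σ_k (x_{k,i} - mean_i) · (x_{k,j} - mean_j), divisor n-1 = 5:
  S[U,U] = ((1.3333)·(1.3333) + (2.3333)·(2.3333) + (-1.6667)·(-1.6667) + (2.3333)·(2.3333) + (-1.6667)·(-1.6667) + (-2.6667)·(-2.6667)) / 5 = 25.3333/5 = 5.0667
  S[U,V] = ((1.3333)·(-2.1667) + (2.3333)·(1.8333) + (-1.6667)·(1.8333) + (2.3333)·(-1.1667) + (-1.6667)·(-2.1667) + (-2.6667)·(1.8333)) / 5 = -5.6667/5 = -1.1333
  S[V,V] = ((-2.1667)·(-2.1667) + (1.8333)·(1.8333) + (1.8333)·(1.8333) + (-1.1667)·(-1.1667) + (-2.1667)·(-2.1667) + (1.8333)·(1.8333)) / 5 = 20.8333/5 = 4.1667
  S = [[5.0667, -1.1333],
 [-1.1333, 4.1667]].

Step 3 — invert S. det(S) = 5.0667·4.1667 - (-1.1333)² = 19.8267.
  S^{-1} = (1/det) · [[d, -b], [-b, a]] = [[0.2102, 0.0572],
 [0.0572, 0.2555]].

Step 4 — quadratic form (x̄ - mu_0)^T · S^{-1} · (x̄ - mu_0):
  S^{-1} · (x̄ - mu_0) = (1.1432, 0.111),
  (x̄ - mu_0)^T · [...] = (5.6667)·(1.1432) + (-0.8333)·(0.111) = 6.3859.

Step 5 — scale by n: T² = 6 · 6.3859 = 38.3154.

T² ≈ 38.3154


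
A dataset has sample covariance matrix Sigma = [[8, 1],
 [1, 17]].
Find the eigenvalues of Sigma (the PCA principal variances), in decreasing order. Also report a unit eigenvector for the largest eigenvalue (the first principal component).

Step 1 — characteristic polynomial of 2×2 Sigma:
  det(Sigma - λI) = λ² - trace · λ + det = 0.
  trace = 8 + 17 = 25, det = 8·17 - (1)² = 135.
Step 2 — discriminant:
  Δ = trace² - 4·det = 625 - 540 = 85.
Step 3 — eigenvalues:
  λ = (trace ± √Δ)/2 = (25 ± 9.2195)/2,
  λ_1 = 17.1098,  λ_2 = 7.8902.

Step 4 — unit eigenvector for λ_1: solve (Sigma - λ_1 I)v = 0. First row:
  (8 - 17.1098)·v_x + (1)·v_y = 0, i.e. (-9.1098)·v_x + (1)·v_y = 0,
  so v ∝ (b, λ_1 - a) = (1, 9.1098) = u.
  ||u|| = √((1)² + (9.1098)²) = √(83.988) ≈ 9.1645,
  v_1 = u/||u|| ≈ (0.1091, 0.994) (||v_1|| = 1).

λ_1 = 17.1098,  λ_2 = 7.8902;  v_1 ≈ (0.1091, 0.994)


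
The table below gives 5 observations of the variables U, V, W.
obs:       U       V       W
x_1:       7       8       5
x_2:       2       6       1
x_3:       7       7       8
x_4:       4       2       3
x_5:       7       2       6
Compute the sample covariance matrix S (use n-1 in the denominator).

Step 1 — column means:
  mean(U) = (7 + 2 + 7 + 4 + 7) / 5 = 27/5 = 5.4
  mean(V) = (8 + 6 + 7 + 2 + 2) / 5 = 25/5 = 5
  mean(W) = (5 + 1 + 8 + 3 + 6) / 5 = 23/5 = 4.6

Step 2 — sample covariance S[i,j] = (1/(n-1)) · Σ_k (x_{k,i} - mean_i) · (x_{k,j} - mean_j), with n-1 = 4.
  S[U,U] = ((1.6)·(1.6) + (-3.4)·(-3.4) + (1.6)·(1.6) + (-1.4)·(-1.4) + (1.6)·(1.6)) / 4 = 21.2/4 = 5.3
  S[U,V] = ((1.6)·(3) + (-3.4)·(1) + (1.6)·(2) + (-1.4)·(-3) + (1.6)·(-3)) / 4 = 4/4 = 1
  S[U,W] = ((1.6)·(0.4) + (-3.4)·(-3.6) + (1.6)·(3.4) + (-1.4)·(-1.6) + (1.6)·(1.4)) / 4 = 22.8/4 = 5.7
  S[V,V] = ((3)·(3) + (1)·(1) + (2)·(2) + (-3)·(-3) + (-3)·(-3)) / 4 = 32/4 = 8
  S[V,W] = ((3)·(0.4) + (1)·(-3.6) + (2)·(3.4) + (-3)·(-1.6) + (-3)·(1.4)) / 4 = 5/4 = 1.25
  S[W,W] = ((0.4)·(0.4) + (-3.6)·(-3.6) + (3.4)·(3.4) + (-1.6)·(-1.6) + (1.4)·(1.4)) / 4 = 29.2/4 = 7.3

S is symmetric (S[j,i] = S[i,j]). Assembling:

S = [[5.3, 1, 5.7],
 [1, 8, 1.25],
 [5.7, 1.25, 7.3]]


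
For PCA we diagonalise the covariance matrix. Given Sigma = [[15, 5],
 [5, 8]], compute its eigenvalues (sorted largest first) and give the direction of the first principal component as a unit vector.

Step 1 — characteristic polynomial of 2×2 Sigma:
  det(Sigma - λI) = λ² - trace · λ + det = 0.
  trace = 15 + 8 = 23, det = 15·8 - (5)² = 95.
Step 2 — discriminant:
  Δ = trace² - 4·det = 529 - 380 = 149.
Step 3 — eigenvalues:
  λ = (trace ± √Δ)/2 = (23 ± 12.2066)/2,
  λ_1 = 17.6033,  λ_2 = 5.3967.

Step 4 — unit eigenvector for λ_1: solve (Sigma - λ_1 I)v = 0. First row:
  (15 - 17.6033)·v_x + (5)·v_y = 0, i.e. (-2.6033)·v_x + (5)·v_y = 0,
  so v ∝ (b, λ_1 - a) = (5, 2.6033) = u.
  ||u|| = √((5)² + (2.6033)²) = √(31.7771) ≈ 5.6371,
  v_1 = u/||u|| ≈ (0.887, 0.4618) (||v_1|| = 1).

λ_1 = 17.6033,  λ_2 = 5.3967;  v_1 ≈ (0.887, 0.4618)


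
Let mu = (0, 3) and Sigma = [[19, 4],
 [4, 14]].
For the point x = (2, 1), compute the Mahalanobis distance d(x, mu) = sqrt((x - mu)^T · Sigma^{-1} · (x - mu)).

Step 1 — centre the observation: (x - mu) = (2, -2).

Step 2 — invert Sigma. det(Sigma) = 19·14 - (4)² = 250.
  Sigma^{-1} = (1/det) · [[d, -b], [-b, a]] = [[0.056, -0.016],
 [-0.016, 0.076]].

Step 3 — form the quadratic (x - mu)^T · Sigma^{-1} · (x - mu):
  Sigma^{-1} · (x - mu) = (0.144, -0.184).
  (x - mu)^T · [Sigma^{-1} · (x - mu)] = (2)·(0.144) + (-2)·(-0.184) = 0.656.

Step 4 — take square root: d = √(0.656) ≈ 0.8099.

d(x, mu) = √(0.656) ≈ 0.8099


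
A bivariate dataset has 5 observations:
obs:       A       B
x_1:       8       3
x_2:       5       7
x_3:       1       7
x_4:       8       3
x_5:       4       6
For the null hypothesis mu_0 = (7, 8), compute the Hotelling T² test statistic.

Step 1 — sample mean vector:
  mean(A) = (8 + 5 + 1 + 8 + 4) / 5 = 26/5 = 5.2
  mean(B) = (3 + 7 + 7 + 3 + 6) / 5 = 26/5 = 5.2
  x̄ = (5.2, 5.2),  deviation x̄ - mu_0 = (5.2, 5.2) - (7, 8) = (-1.8, -2.8).

Step 2 — sample covariance matrix, S[i,j] = (1/(n-1)) · Σ_k (x_{k,i} - mean_i) · (x_{k,j} - mean_j), divisor n-1 = 4:
  S[A,A] = ((2.8)·(2.8) + (-0.2)·(-0.2) + (-4.2)·(-4.2) + (2.8)·(2.8) + (-1.2)·(-1.2)) / 4 = 34.8/4 = 8.7
  S[A,B] = ((2.8)·(-2.2) + (-0.2)·(1.8) + (-4.2)·(1.8) + (2.8)·(-2.2) + (-1.2)·(0.8)) / 4 = -21.2/4 = -5.3
  S[B,B] = ((-2.2)·(-2.2) + (1.8)·(1.8) + (1.8)·(1.8) + (-2.2)·(-2.2) + (0.8)·(0.8)) / 4 = 16.8/4 = 4.2
  S = [[8.7, -5.3],
 [-5.3, 4.2]].

Step 3 — invert S. det(S) = 8.7·4.2 - (-5.3)² = 8.45.
  S^{-1} = (1/det) · [[d, -b], [-b, a]] = [[0.497, 0.6272],
 [0.6272, 1.0296]].

Step 4 — quadratic form (x̄ - mu_0)^T · S^{-1} · (x̄ - mu_0):
  S^{-1} · (x̄ - mu_0) = (-2.6509, -4.0118),
  (x̄ - mu_0)^T · [...] = (-1.8)·(-2.6509) + (-2.8)·(-4.0118) = 16.0047.

Step 5 — scale by n: T² = 5 · 16.0047 = 80.0237.

T² ≈ 80.0237


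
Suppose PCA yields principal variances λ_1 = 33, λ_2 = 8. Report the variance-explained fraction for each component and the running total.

Step 1 — total variance = trace(Sigma) = Σ λ_i = 33 + 8 = 41.

Step 2 — fraction explained by component i = λ_i / Σ λ:
  PC1: 33/41 = 0.8049
  PC2: 8/41 = 0.1951

Step 3 — cumulative fraction after k components = (λ_1 + ... + λ_k) / Σ λ:
  k = 1: 33/41 = 0.8049
  k = 2: (33 + 8)/41 = 41/41 = 1

Summary (fraction, with percent):

explained: PC1 0.8049 (80.49%), PC2 0.1951 (19.51%);  cumulative: 0.8049, 1


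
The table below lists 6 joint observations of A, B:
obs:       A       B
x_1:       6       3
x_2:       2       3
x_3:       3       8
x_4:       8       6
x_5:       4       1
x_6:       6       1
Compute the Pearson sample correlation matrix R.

Step 1 — column means:
  mean(A) = (6 + 2 + 3 + 8 + 4 + 6) / 6 = 29/6 = 4.8333
  mean(B) = (3 + 3 + 8 + 6 + 1 + 1) / 6 = 22/6 = 3.6667

Step 2 — sample variances and covariances s[i,j] = (1/(n-1)) · Σ_k (x_{k,i} - mean_i) · (x_{k,j} - mean_j), with n-1 = 5:
  s[A,A] = ((1.1667)·(1.1667) + (-2.8333)·(-2.8333) + (-1.8333)·(-1.8333) + (3.1667)·(3.1667) + (-0.8333)·(-0.8333) + (1.1667)·(1.1667)) / 5 = 24.8333/5 = 4.9667
  s[A,B] = ((1.1667)·(-0.6667) + (-2.8333)·(-0.6667) + (-1.8333)·(4.3333) + (3.1667)·(2.3333) + (-0.8333)·(-2.6667) + (1.1667)·(-2.6667)) / 5 = -0.3333/5 = -0.0667
  s[B,B] = ((-0.6667)·(-0.6667) + (-0.6667)·(-0.6667) + (4.3333)·(4.3333) + (2.3333)·(2.3333) + (-2.6667)·(-2.6667) + (-2.6667)·(-2.6667)) / 5 = 39.3333/5 = 7.8667
  Sample standard deviations s_i = √(s[i,i]):
  s(A) = √(4.9667) = 2.2286
  s(B) = √(7.8667) = 2.8048

Step 3 — r_{ij} = s_{ij} / (s_i · s_j):
  r[A,A] = 1 (diagonal).
  r[A,B] = -0.0667 / (2.2286 · 2.8048) = -0.0667 / 6.2507 = -0.0107
  r[B,B] = 1 (diagonal).

R is symmetric with unit diagonal. Assembling:

R = [[1, -0.0107],
 [-0.0107, 1]]


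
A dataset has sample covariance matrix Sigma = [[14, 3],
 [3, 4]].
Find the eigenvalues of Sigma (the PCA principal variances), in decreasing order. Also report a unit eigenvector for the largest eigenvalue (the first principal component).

Step 1 — characteristic polynomial of 2×2 Sigma:
  det(Sigma - λI) = λ² - trace · λ + det = 0.
  trace = 14 + 4 = 18, det = 14·4 - (3)² = 47.
Step 2 — discriminant:
  Δ = trace² - 4·det = 324 - 188 = 136.
Step 3 — eigenvalues:
  λ = (trace ± √Δ)/2 = (18 ± 11.6619)/2,
  λ_1 = 14.831,  λ_2 = 3.169.

Step 4 — unit eigenvector for λ_1: solve (Sigma - λ_1 I)v = 0. First row:
  (14 - 14.831)·v_x + (3)·v_y = 0, i.e. (-0.831)·v_x + (3)·v_y = 0,
  so v ∝ (b, λ_1 - a) = (3, 0.831) = u.
  ||u|| = √((3)² + (0.831)²) = √(9.6905) ≈ 3.113,
  v_1 = u/||u|| ≈ (0.9637, 0.2669) (||v_1|| = 1).

λ_1 = 14.831,  λ_2 = 3.169;  v_1 ≈ (0.9637, 0.2669)


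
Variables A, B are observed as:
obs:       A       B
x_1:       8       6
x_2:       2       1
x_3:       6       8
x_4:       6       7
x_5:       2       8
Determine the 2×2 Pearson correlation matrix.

Step 1 — column means:
  mean(A) = (8 + 2 + 6 + 6 + 2) / 5 = 24/5 = 4.8
  mean(B) = (6 + 1 + 8 + 7 + 8) / 5 = 30/5 = 6

Step 2 — sample variances and covariances s[i,j] = (1/(n-1)) · Σ_k (x_{k,i} - mean_i) · (x_{k,j} - mean_j), with n-1 = 4:
  s[A,A] = ((3.2)·(3.2) + (-2.8)·(-2.8) + (1.2)·(1.2) + (1.2)·(1.2) + (-2.8)·(-2.8)) / 4 = 28.8/4 = 7.2
  s[A,B] = ((3.2)·(0) + (-2.8)·(-5) + (1.2)·(2) + (1.2)·(1) + (-2.8)·(2)) / 4 = 12/4 = 3
  s[B,B] = ((0)·(0) + (-5)·(-5) + (2)·(2) + (1)·(1) + (2)·(2)) / 4 = 34/4 = 8.5
  Sample standard deviations s_i = √(s[i,i]):
  s(A) = √(7.2) = 2.6833
  s(B) = √(8.5) = 2.9155

Step 3 — r_{ij} = s_{ij} / (s_i · s_j):
  r[A,A] = 1 (diagonal).
  r[A,B] = 3 / (2.6833 · 2.9155) = 3 / 7.823 = 0.3835
  r[B,B] = 1 (diagonal).

R is symmetric with unit diagonal. Assembling:

R = [[1, 0.3835],
 [0.3835, 1]]


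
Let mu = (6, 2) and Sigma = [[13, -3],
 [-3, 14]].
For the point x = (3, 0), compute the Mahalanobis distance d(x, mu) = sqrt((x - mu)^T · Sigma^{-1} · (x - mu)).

Step 1 — centre the observation: (x - mu) = (-3, -2).

Step 2 — invert Sigma. det(Sigma) = 13·14 - (-3)² = 173.
  Sigma^{-1} = (1/det) · [[d, -b], [-b, a]] = [[0.0809, 0.0173],
 [0.0173, 0.0751]].

Step 3 — form the quadratic (x - mu)^T · Sigma^{-1} · (x - mu):
  Sigma^{-1} · (x - mu) = (-0.2775, -0.2023).
  (x - mu)^T · [Sigma^{-1} · (x - mu)] = (-3)·(-0.2775) + (-2)·(-0.2023) = 1.237.

Step 4 — take square root: d = √(1.237) ≈ 1.1122.

d(x, mu) = √(1.237) ≈ 1.1122


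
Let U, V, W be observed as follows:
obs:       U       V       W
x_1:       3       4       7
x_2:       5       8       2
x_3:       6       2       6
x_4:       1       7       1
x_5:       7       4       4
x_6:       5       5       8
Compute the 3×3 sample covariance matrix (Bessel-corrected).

Step 1 — column means:
  mean(U) = (3 + 5 + 6 + 1 + 7 + 5) / 6 = 27/6 = 4.5
  mean(V) = (4 + 8 + 2 + 7 + 4 + 5) / 6 = 30/6 = 5
  mean(W) = (7 + 2 + 6 + 1 + 4 + 8) / 6 = 28/6 = 4.6667

Step 2 — sample covariance S[i,j] = (1/(n-1)) · Σ_k (x_{k,i} - mean_i) · (x_{k,j} - mean_j), with n-1 = 5.
  S[U,U] = ((-1.5)·(-1.5) + (0.5)·(0.5) + (1.5)·(1.5) + (-3.5)·(-3.5) + (2.5)·(2.5) + (0.5)·(0.5)) / 5 = 23.5/5 = 4.7
  S[U,V] = ((-1.5)·(-1) + (0.5)·(3) + (1.5)·(-3) + (-3.5)·(2) + (2.5)·(-1) + (0.5)·(0)) / 5 = -11/5 = -2.2
  S[U,W] = ((-1.5)·(2.3333) + (0.5)·(-2.6667) + (1.5)·(1.3333) + (-3.5)·(-3.6667) + (2.5)·(-0.6667) + (0.5)·(3.3333)) / 5 = 10/5 = 2
  S[V,V] = ((-1)·(-1) + (3)·(3) + (-3)·(-3) + (2)·(2) + (-1)·(-1) + (0)·(0)) / 5 = 24/5 = 4.8
  S[V,W] = ((-1)·(2.3333) + (3)·(-2.6667) + (-3)·(1.3333) + (2)·(-3.6667) + (-1)·(-0.6667) + (0)·(3.3333)) / 5 = -21/5 = -4.2
  S[W,W] = ((2.3333)·(2.3333) + (-2.6667)·(-2.6667) + (1.3333)·(1.3333) + (-3.6667)·(-3.6667) + (-0.6667)·(-0.6667) + (3.3333)·(3.3333)) / 5 = 39.3333/5 = 7.8667

S is symmetric (S[j,i] = S[i,j]). Assembling:

S = [[4.7, -2.2, 2],
 [-2.2, 4.8, -4.2],
 [2, -4.2, 7.8667]]


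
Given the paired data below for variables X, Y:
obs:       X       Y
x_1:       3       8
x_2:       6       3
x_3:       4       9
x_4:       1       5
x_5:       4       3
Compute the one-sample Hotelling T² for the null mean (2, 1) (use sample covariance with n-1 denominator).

Step 1 — sample mean vector:
  mean(X) = (3 + 6 + 4 + 1 + 4) / 5 = 18/5 = 3.6
  mean(Y) = (8 + 3 + 9 + 5 + 3) / 5 = 28/5 = 5.6
  x̄ = (3.6, 5.6),  deviation x̄ - mu_0 = (3.6, 5.6) - (2, 1) = (1.6, 4.6).

Step 2 — sample covariance matrix, S[i,j] = (1/(n-1)) · Σ_k (x_{k,i} - mean_i) · (x_{k,j} - mean_j), divisor n-1 = 4:
  S[X,X] = ((-0.6)·(-0.6) + (2.4)·(2.4) + (0.4)·(0.4) + (-2.6)·(-2.6) + (0.4)·(0.4)) / 4 = 13.2/4 = 3.3
  S[X,Y] = ((-0.6)·(2.4) + (2.4)·(-2.6) + (0.4)·(3.4) + (-2.6)·(-0.6) + (0.4)·(-2.6)) / 4 = -5.8/4 = -1.45
  S[Y,Y] = ((2.4)·(2.4) + (-2.6)·(-2.6) + (3.4)·(3.4) + (-0.6)·(-0.6) + (-2.6)·(-2.6)) / 4 = 31.2/4 = 7.8
  S = [[3.3, -1.45],
 [-1.45, 7.8]].

Step 3 — invert S. det(S) = 3.3·7.8 - (-1.45)² = 23.6375.
  S^{-1} = (1/det) · [[d, -b], [-b, a]] = [[0.33, 0.0613],
 [0.0613, 0.1396]].

Step 4 — quadratic form (x̄ - mu_0)^T · S^{-1} · (x̄ - mu_0):
  S^{-1} · (x̄ - mu_0) = (0.8102, 0.7403),
  (x̄ - mu_0)^T · [...] = (1.6)·(0.8102) + (4.6)·(0.7403) = 4.7019.

Step 5 — scale by n: T² = 5 · 4.7019 = 23.5093.

T² ≈ 23.5093


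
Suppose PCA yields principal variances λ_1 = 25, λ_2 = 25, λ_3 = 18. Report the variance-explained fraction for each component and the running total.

Step 1 — total variance = trace(Sigma) = Σ λ_i = 25 + 25 + 18 = 68.

Step 2 — fraction explained by component i = λ_i / Σ λ:
  PC1: 25/68 = 0.3676
  PC2: 25/68 = 0.3676
  PC3: 18/68 = 0.2647

Step 3 — cumulative fraction after k components = (λ_1 + ... + λ_k) / Σ λ:
  k = 1: 25/68 = 0.3676
  k = 2: (25 + 25)/68 = 50/68 = 0.7353
  k = 3: (25 + 25 + 18)/68 = 68/68 = 1

Summary (fraction, with percent):

explained: PC1 0.3676 (36.76%), PC2 0.3676 (36.76%), PC3 0.2647 (26.47%);  cumulative: 0.3676, 0.7353, 1


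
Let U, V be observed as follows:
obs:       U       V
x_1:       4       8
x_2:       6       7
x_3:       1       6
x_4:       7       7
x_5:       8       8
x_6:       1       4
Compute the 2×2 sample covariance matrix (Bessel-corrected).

Step 1 — column means:
  mean(U) = (4 + 6 + 1 + 7 + 8 + 1) / 6 = 27/6 = 4.5
  mean(V) = (8 + 7 + 6 + 7 + 8 + 4) / 6 = 40/6 = 6.6667

Step 2 — sample covariance S[i,j] = (1/(n-1)) · Σ_k (x_{k,i} - mean_i) · (x_{k,j} - mean_j), with n-1 = 5.
  S[U,U] = ((-0.5)·(-0.5) + (1.5)·(1.5) + (-3.5)·(-3.5) + (2.5)·(2.5) + (3.5)·(3.5) + (-3.5)·(-3.5)) / 5 = 45.5/5 = 9.1
  S[U,V] = ((-0.5)·(1.3333) + (1.5)·(0.3333) + (-3.5)·(-0.6667) + (2.5)·(0.3333) + (3.5)·(1.3333) + (-3.5)·(-2.6667)) / 5 = 17/5 = 3.4
  S[V,V] = ((1.3333)·(1.3333) + (0.3333)·(0.3333) + (-0.6667)·(-0.6667) + (0.3333)·(0.3333) + (1.3333)·(1.3333) + (-2.6667)·(-2.6667)) / 5 = 11.3333/5 = 2.2667

S is symmetric (S[j,i] = S[i,j]). Assembling:

S = [[9.1, 3.4],
 [3.4, 2.2667]]


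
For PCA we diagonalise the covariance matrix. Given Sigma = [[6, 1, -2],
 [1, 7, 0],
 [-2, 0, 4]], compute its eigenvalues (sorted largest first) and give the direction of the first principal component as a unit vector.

Step 1 — characteristic polynomial p(λ) = det(λI - Sigma) = λ³ - tr·λ² + c_1·λ - det, where tr = trace, c_1 = sum of the principal 2×2 minors, det = det(Sigma):
  tr = 6 + 7 + 4 = 17,
  c_1 = (6·7 - (1)²) + (6·4 - (-2)²) + (7·4 - (0)²) = 41 + 20 + 28 = 89,
  det = 6·(7·4 - (0)²) - (1)·((1)·4 - (0)·(-2)) + (-2)·((1)·(0) - 7·(-2)) = 6·(28) - (1)·(4) + (-2)·(14) = 136.
  So p(λ) = λ³ - 17λ² + 89λ - 136.
Step 2 — look for an integer root (rational root theorem: any rational root is an integer divisor of 136). Testing λ = 8:
  p(8) = 512 - 1088 + 712 - 136 = 0  ✓
  Dividing out (λ - 8): p(λ) = (λ - 8)(λ² - 9λ + 17).
Step 3 — remaining eigenvalues from the quadratic λ² - 9λ + 17 = 0:
  Δ = 9² - 4·17 = 81 - 68 = 13,  λ = (9 ± √13)/2 = (9 ± 3.6056)/2 ≈ 6.3028 or 2.6972.
  Sorted: λ_1 = 8,  λ_2 = 6.3028,  λ_3 = 2.6972  (check: sum = 17 = tr ✓).

Step 4 — unit eigenvector for λ_1 = 8: v spans the null space of (Sigma - λ_1 I), whose rows are
  r_1 = (-2, 1, -2),  r_2 = (1, -1, 0),  r_3 = (-2, 0, -4).
  v is orthogonal to every row, so take v ∝ r_1 × r_2 = ((1)·(0) - (-2)·(-1), (-2)·(1) - (-2)·(0), (-2)·(-1) - (1)·(1)) = (-2, -2, 1).
  Rescale (multiply by -1 so the first nonzero entry is positive): u = (2, 2, -1).
  ||u|| = √((2)² + (2)² + (-1)²) = √(9) = 3,  v_1 = u/||u|| ≈ (0.6667, 0.6667, -0.3333) (||v_1|| = 1).

λ_1 = 8,  λ_2 = 6.3028,  λ_3 = 2.6972;  v_1 ≈ (0.6667, 0.6667, -0.3333)


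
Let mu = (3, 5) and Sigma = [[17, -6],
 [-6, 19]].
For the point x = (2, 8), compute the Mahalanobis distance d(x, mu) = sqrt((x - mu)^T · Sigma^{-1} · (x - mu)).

Step 1 — centre the observation: (x - mu) = (-1, 3).

Step 2 — invert Sigma. det(Sigma) = 17·19 - (-6)² = 287.
  Sigma^{-1} = (1/det) · [[d, -b], [-b, a]] = [[0.0662, 0.0209],
 [0.0209, 0.0592]].

Step 3 — form the quadratic (x - mu)^T · Sigma^{-1} · (x - mu):
  Sigma^{-1} · (x - mu) = (-0.0035, 0.1568).
  (x - mu)^T · [Sigma^{-1} · (x - mu)] = (-1)·(-0.0035) + (3)·(0.1568) = 0.4739.

Step 4 — take square root: d = √(0.4739) ≈ 0.6884.

d(x, mu) = √(0.4739) ≈ 0.6884


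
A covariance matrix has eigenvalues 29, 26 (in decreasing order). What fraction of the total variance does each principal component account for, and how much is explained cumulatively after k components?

Step 1 — total variance = trace(Sigma) = Σ λ_i = 29 + 26 = 55.

Step 2 — fraction explained by component i = λ_i / Σ λ:
  PC1: 29/55 = 0.5273
  PC2: 26/55 = 0.4727

Step 3 — cumulative fraction after k components = (λ_1 + ... + λ_k) / Σ λ:
  k = 1: 29/55 = 0.5273
  k = 2: (29 + 26)/55 = 55/55 = 1

Summary (fraction, with percent):

explained: PC1 0.5273 (52.73%), PC2 0.4727 (47.27%);  cumulative: 0.5273, 1


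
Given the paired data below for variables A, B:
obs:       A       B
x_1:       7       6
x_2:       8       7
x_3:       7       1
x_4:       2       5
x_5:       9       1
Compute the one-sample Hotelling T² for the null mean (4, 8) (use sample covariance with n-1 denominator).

Step 1 — sample mean vector:
  mean(A) = (7 + 8 + 7 + 2 + 9) / 5 = 33/5 = 6.6
  mean(B) = (6 + 7 + 1 + 5 + 1) / 5 = 20/5 = 4
  x̄ = (6.6, 4),  deviation x̄ - mu_0 = (6.6, 4) - (4, 8) = (2.6, -4).

Step 2 — sample covariance matrix, S[i,j] = (1/(n-1)) · Σ_k (x_{k,i} - mean_i) · (x_{k,j} - mean_j), divisor n-1 = 4:
  S[A,A] = ((0.4)·(0.4) + (1.4)·(1.4) + (0.4)·(0.4) + (-4.6)·(-4.6) + (2.4)·(2.4)) / 4 = 29.2/4 = 7.3
  S[A,B] = ((0.4)·(2) + (1.4)·(3) + (0.4)·(-3) + (-4.6)·(1) + (2.4)·(-3)) / 4 = -8/4 = -2
  S[B,B] = ((2)·(2) + (3)·(3) + (-3)·(-3) + (1)·(1) + (-3)·(-3)) / 4 = 32/4 = 8
  S = [[7.3, -2],
 [-2, 8]].

Step 3 — invert S. det(S) = 7.3·8 - (-2)² = 54.4.
  S^{-1} = (1/det) · [[d, -b], [-b, a]] = [[0.1471, 0.0368],
 [0.0368, 0.1342]].

Step 4 — quadratic form (x̄ - mu_0)^T · S^{-1} · (x̄ - mu_0):
  S^{-1} · (x̄ - mu_0) = (0.2353, -0.4412),
  (x̄ - mu_0)^T · [...] = (2.6)·(0.2353) + (-4)·(-0.4412) = 2.3765.

Step 5 — scale by n: T² = 5 · 2.3765 = 11.8824.

T² ≈ 11.8824


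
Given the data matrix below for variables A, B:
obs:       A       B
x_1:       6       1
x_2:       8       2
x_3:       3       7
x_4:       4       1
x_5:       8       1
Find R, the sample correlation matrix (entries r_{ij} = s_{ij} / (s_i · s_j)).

Step 1 — column means:
  mean(A) = (6 + 8 + 3 + 4 + 8) / 5 = 29/5 = 5.8
  mean(B) = (1 + 2 + 7 + 1 + 1) / 5 = 12/5 = 2.4

Step 2 — sample variances and covariances s[i,j] = (1/(n-1)) · Σ_k (x_{k,i} - mean_i) · (x_{k,j} - mean_j), with n-1 = 4:
  s[A,A] = ((0.2)·(0.2) + (2.2)·(2.2) + (-2.8)·(-2.8) + (-1.8)·(-1.8) + (2.2)·(2.2)) / 4 = 20.8/4 = 5.2
  s[A,B] = ((0.2)·(-1.4) + (2.2)·(-0.4) + (-2.8)·(4.6) + (-1.8)·(-1.4) + (2.2)·(-1.4)) / 4 = -14.6/4 = -3.65
  s[B,B] = ((-1.4)·(-1.4) + (-0.4)·(-0.4) + (4.6)·(4.6) + (-1.4)·(-1.4) + (-1.4)·(-1.4)) / 4 = 27.2/4 = 6.8
  Sample standard deviations s_i = √(s[i,i]):
  s(A) = √(5.2) = 2.2804
  s(B) = √(6.8) = 2.6077

Step 3 — r_{ij} = s_{ij} / (s_i · s_j):
  r[A,A] = 1 (diagonal).
  r[A,B] = -3.65 / (2.2804 · 2.6077) = -3.65 / 5.9464 = -0.6138
  r[B,B] = 1 (diagonal).

R is symmetric with unit diagonal. Assembling:

R = [[1, -0.6138],
 [-0.6138, 1]]


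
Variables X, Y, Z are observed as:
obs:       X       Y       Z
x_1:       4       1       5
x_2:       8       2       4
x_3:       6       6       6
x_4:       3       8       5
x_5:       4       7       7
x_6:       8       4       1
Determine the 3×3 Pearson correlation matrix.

Step 1 — column means:
  mean(X) = (4 + 8 + 6 + 3 + 4 + 8) / 6 = 33/6 = 5.5
  mean(Y) = (1 + 2 + 6 + 8 + 7 + 4) / 6 = 28/6 = 4.6667
  mean(Z) = (5 + 4 + 6 + 5 + 7 + 1) / 6 = 28/6 = 4.6667

Step 2 — sample variances and covariances s[i,j] = (1/(n-1)) · Σ_k (x_{k,i} - mean_i) · (x_{k,j} - mean_j), with n-1 = 5:
  s[X,X] = ((-1.5)·(-1.5) + (2.5)·(2.5) + (0.5)·(0.5) + (-2.5)·(-2.5) + (-1.5)·(-1.5) + (2.5)·(2.5)) / 5 = 23.5/5 = 4.7
  s[X,Y] = ((-1.5)·(-3.6667) + (2.5)·(-2.6667) + (0.5)·(1.3333) + (-2.5)·(3.3333) + (-1.5)·(2.3333) + (2.5)·(-0.6667)) / 5 = -14/5 = -2.8
  s[X,Z] = ((-1.5)·(0.3333) + (2.5)·(-0.6667) + (0.5)·(1.3333) + (-2.5)·(0.3333) + (-1.5)·(2.3333) + (2.5)·(-3.6667)) / 5 = -15/5 = -3
  s[Y,Y] = ((-3.6667)·(-3.6667) + (-2.6667)·(-2.6667) + (1.3333)·(1.3333) + (3.3333)·(3.3333) + (2.3333)·(2.3333) + (-0.6667)·(-0.6667)) / 5 = 39.3333/5 = 7.8667
  s[Y,Z] = ((-3.6667)·(0.3333) + (-2.6667)·(-0.6667) + (1.3333)·(1.3333) + (3.3333)·(0.3333) + (2.3333)·(2.3333) + (-0.6667)·(-3.6667)) / 5 = 11.3333/5 = 2.2667
  s[Z,Z] = ((0.3333)·(0.3333) + (-0.6667)·(-0.6667) + (1.3333)·(1.3333) + (0.3333)·(0.3333) + (2.3333)·(2.3333) + (-3.6667)·(-3.6667)) / 5 = 21.3333/5 = 4.2667
  Sample standard deviations s_i = √(s[i,i]):
  s(X) = √(4.7) = 2.1679
  s(Y) = √(7.8667) = 2.8048
  s(Z) = √(4.2667) = 2.0656

Step 3 — r_{ij} = s_{ij} / (s_i · s_j):
  r[X,X] = 1 (diagonal).
  r[X,Y] = -2.8 / (2.1679 · 2.8048) = -2.8 / 6.0806 = -0.4605
  r[X,Z] = -3 / (2.1679 · 2.0656) = -3 / 4.4781 = -0.6699
  r[Y,Y] = 1 (diagonal).
  r[Y,Z] = 2.2667 / (2.8048 · 2.0656) = 2.2667 / 5.7935 = 0.3912
  r[Z,Z] = 1 (diagonal).

R is symmetric with unit diagonal. Assembling:

R = [[1, -0.4605, -0.6699],
 [-0.4605, 1, 0.3912],
 [-0.6699, 0.3912, 1]]


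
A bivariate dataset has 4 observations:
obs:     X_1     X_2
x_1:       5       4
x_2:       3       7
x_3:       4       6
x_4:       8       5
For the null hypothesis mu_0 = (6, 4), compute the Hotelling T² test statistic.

Step 1 — sample mean vector:
  mean(X_1) = (5 + 3 + 4 + 8) / 4 = 20/4 = 5
  mean(X_2) = (4 + 7 + 6 + 5) / 4 = 22/4 = 5.5
  x̄ = (5, 5.5),  deviation x̄ - mu_0 = (5, 5.5) - (6, 4) = (-1, 1.5).

Step 2 — sample covariance matrix, S[i,j] = (1/(n-1)) · Σ_k (x_{k,i} - mean_i) · (x_{k,j} - mean_j), divisor n-1 = 3:
  S[X_1,X_1] = ((0)·(0) + (-2)·(-2) + (-1)·(-1) + (3)·(3)) / 3 = 14/3 = 4.6667
  S[X_1,X_2] = ((0)·(-1.5) + (-2)·(1.5) + (-1)·(0.5) + (3)·(-0.5)) / 3 = -5/3 = -1.6667
  S[X_2,X_2] = ((-1.5)·(-1.5) + (1.5)·(1.5) + (0.5)·(0.5) + (-0.5)·(-0.5)) / 3 = 5/3 = 1.6667
  S = [[4.6667, -1.6667],
 [-1.6667, 1.6667]].

Step 3 — invert S. det(S) = 4.6667·1.6667 - (-1.6667)² = 5.
  S^{-1} = (1/det) · [[d, -b], [-b, a]] = [[0.3333, 0.3333],
 [0.3333, 0.9333]].

Step 4 — quadratic form (x̄ - mu_0)^T · S^{-1} · (x̄ - mu_0):
  S^{-1} · (x̄ - mu_0) = (0.1667, 1.0667),
  (x̄ - mu_0)^T · [...] = (-1)·(0.1667) + (1.5)·(1.0667) = 1.4333.

Step 5 — scale by n: T² = 4 · 1.4333 = 5.7333.

T² ≈ 5.7333


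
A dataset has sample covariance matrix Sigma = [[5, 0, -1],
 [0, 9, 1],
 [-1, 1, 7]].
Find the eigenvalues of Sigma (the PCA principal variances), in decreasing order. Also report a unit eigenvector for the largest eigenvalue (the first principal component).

Step 1 — characteristic polynomial p(λ) = det(λI - Sigma) = λ³ - tr·λ² + c_1·λ - det, where tr = trace, c_1 = sum of the principal 2×2 minors, det = det(Sigma):
  tr = 5 + 9 + 7 = 21,
  c_1 = (5·9 - (0)²) + (5·7 - (-1)²) + (9·7 - (1)²) = 45 + 34 + 62 = 141,
  det = 5·(9·7 - (1)²) - (0)·((0)·7 - (1)·(-1)) + (-1)·((0)·(1) - 9·(-1)) = 5·(62) - (0)·(1) + (-1)·(9) = 301.
  So p(λ) = λ³ - 21λ² + 141λ - 301.
Step 2 — look for an integer root (rational root theorem: any rational root is an integer divisor of 301). Testing λ = 7:
  p(7) = 343 - 1029 + 987 - 301 = 0  ✓
  Dividing out (λ - 7): p(λ) = (λ - 7)(λ² - 14λ + 43).
Step 3 — remaining eigenvalues from the quadratic λ² - 14λ + 43 = 0:
  Δ = 14² - 4·43 = 196 - 172 = 24,  λ = (14 ± √24)/2 = (14 ± 4.899)/2 ≈ 9.4495 or 4.5505.
  Sorted: λ_1 = 9.4495,  λ_2 = 7,  λ_3 = 4.5505  (check: sum = 21 = tr ✓).

Step 4 — unit eigenvector for λ_1 ≈ 9.4495: v spans the null space of (Sigma - λ_1 I), whose rows are
  r_1 = (-4.4495, 0, -1),  r_2 = (0, -0.4495, 1),  r_3 = (-1, 1, -2.4495).
  v is orthogonal to every row, so take v ∝ r_1 × r_2 = ((0)·(1) - (-1)·(-0.4495), (-1)·(0) - (-4.4495)·(1), (-4.4495)·(-0.4495) - (0)·(0)) ≈ (-0.4495, 4.4495, 2).
  Rescale (multiply by -1 so the first nonzero entry is positive): u = (0.4495, -4.4495, -2).
  ||u|| = √((0.4495)² + (-4.4495)² + (-2)²) = √(24) ≈ 4.899,  v_1 = u/||u|| ≈ (0.0918, -0.9082, -0.4082) (||v_1|| = 1).

λ_1 = 9.4495,  λ_2 = 7,  λ_3 = 4.5505;  v_1 ≈ (0.0918, -0.9082, -0.4082)


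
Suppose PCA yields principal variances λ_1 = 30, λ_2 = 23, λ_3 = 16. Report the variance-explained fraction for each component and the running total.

Step 1 — total variance = trace(Sigma) = Σ λ_i = 30 + 23 + 16 = 69.

Step 2 — fraction explained by component i = λ_i / Σ λ:
  PC1: 30/69 = 0.4348
  PC2: 23/69 = 0.3333
  PC3: 16/69 = 0.2319

Step 3 — cumulative fraction after k components = (λ_1 + ... + λ_k) / Σ λ:
  k = 1: 30/69 = 0.4348
  k = 2: (30 + 23)/69 = 53/69 = 0.7681
  k = 3: (30 + 23 + 16)/69 = 69/69 = 1

Summary (fraction, with percent):

explained: PC1 0.4348 (43.48%), PC2 0.3333 (33.33%), PC3 0.2319 (23.19%);  cumulative: 0.4348, 0.7681, 1


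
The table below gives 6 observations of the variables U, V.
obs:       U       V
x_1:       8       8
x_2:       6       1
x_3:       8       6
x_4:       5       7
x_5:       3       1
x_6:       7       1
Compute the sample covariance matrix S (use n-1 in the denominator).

Step 1 — column means:
  mean(U) = (8 + 6 + 8 + 5 + 3 + 7) / 6 = 37/6 = 6.1667
  mean(V) = (8 + 1 + 6 + 7 + 1 + 1) / 6 = 24/6 = 4

Step 2 — sample covariance S[i,j] = (1/(n-1)) · Σ_k (x_{k,i} - mean_i) · (x_{k,j} - mean_j), with n-1 = 5.
  S[U,U] = ((1.8333)·(1.8333) + (-0.1667)·(-0.1667) + (1.8333)·(1.8333) + (-1.1667)·(-1.1667) + (-3.1667)·(-3.1667) + (0.8333)·(0.8333)) / 5 = 18.8333/5 = 3.7667
  S[U,V] = ((1.8333)·(4) + (-0.1667)·(-3) + (1.8333)·(2) + (-1.1667)·(3) + (-3.1667)·(-3) + (0.8333)·(-3)) / 5 = 15/5 = 3
  S[V,V] = ((4)·(4) + (-3)·(-3) + (2)·(2) + (3)·(3) + (-3)·(-3) + (-3)·(-3)) / 5 = 56/5 = 11.2

S is symmetric (S[j,i] = S[i,j]). Assembling:

S = [[3.7667, 3],
 [3, 11.2]]
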